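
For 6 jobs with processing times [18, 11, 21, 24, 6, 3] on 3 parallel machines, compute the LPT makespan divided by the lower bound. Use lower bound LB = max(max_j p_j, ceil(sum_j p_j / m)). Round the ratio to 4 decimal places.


LPT order: [24, 21, 18, 11, 6, 3]
Machine loads after assignment: [27, 27, 29]
LPT makespan = 29
Lower bound = max(max_job, ceil(total/3)) = max(24, 28) = 28
Ratio = 29 / 28 = 1.0357

1.0357


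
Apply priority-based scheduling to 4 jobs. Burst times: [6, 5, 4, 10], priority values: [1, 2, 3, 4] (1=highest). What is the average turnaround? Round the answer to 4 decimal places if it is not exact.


Sort by priority (ascending = highest first):
Order: [(1, 6), (2, 5), (3, 4), (4, 10)]
Completion times:
  Priority 1, burst=6, C=6
  Priority 2, burst=5, C=11
  Priority 3, burst=4, C=15
  Priority 4, burst=10, C=25
Average turnaround = 57/4 = 14.25

14.25


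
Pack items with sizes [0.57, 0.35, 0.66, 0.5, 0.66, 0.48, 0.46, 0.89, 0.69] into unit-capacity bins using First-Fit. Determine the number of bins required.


Place items sequentially using First-Fit:
  Item 0.57 -> new Bin 1
  Item 0.35 -> Bin 1 (now 0.92)
  Item 0.66 -> new Bin 2
  Item 0.5 -> new Bin 3
  Item 0.66 -> new Bin 4
  Item 0.48 -> Bin 3 (now 0.98)
  Item 0.46 -> new Bin 5
  Item 0.89 -> new Bin 6
  Item 0.69 -> new Bin 7
Total bins used = 7

7


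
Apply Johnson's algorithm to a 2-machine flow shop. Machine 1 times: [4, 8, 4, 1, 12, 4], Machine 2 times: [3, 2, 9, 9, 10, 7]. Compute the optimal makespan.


Apply Johnson's rule:
  Group 1 (a <= b): [(4, 1, 9), (3, 4, 9), (6, 4, 7)]
  Group 2 (a > b): [(5, 12, 10), (1, 4, 3), (2, 8, 2)]
Optimal job order: [4, 3, 6, 5, 1, 2]
Schedule:
  Job 4: M1 done at 1, M2 done at 10
  Job 3: M1 done at 5, M2 done at 19
  Job 6: M1 done at 9, M2 done at 26
  Job 5: M1 done at 21, M2 done at 36
  Job 1: M1 done at 25, M2 done at 39
  Job 2: M1 done at 33, M2 done at 41
Makespan = 41

41


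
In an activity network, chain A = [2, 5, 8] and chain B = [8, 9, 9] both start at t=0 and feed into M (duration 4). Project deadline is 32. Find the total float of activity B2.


Forward pass: ES(B2) = sum of predecessors on chain B = 8
EF = ES + duration = 8 + 9 = 17
Backward pass: LF(M) = deadline = 32; LS(M) = 32 - 4 = 28
LF(B2) = LS(M) - sum(successors on chain B) = 28 - 9 = 19
LS = LF - duration = 19 - 9 = 10
Total float = LS - ES = 10 - 8 = 2

2


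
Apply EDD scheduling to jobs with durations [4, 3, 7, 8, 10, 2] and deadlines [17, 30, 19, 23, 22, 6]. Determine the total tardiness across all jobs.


Sort by due date (EDD order): [(2, 6), (4, 17), (7, 19), (10, 22), (8, 23), (3, 30)]
Compute completion times and tardiness:
  Job 1: p=2, d=6, C=2, tardiness=max(0,2-6)=0
  Job 2: p=4, d=17, C=6, tardiness=max(0,6-17)=0
  Job 3: p=7, d=19, C=13, tardiness=max(0,13-19)=0
  Job 4: p=10, d=22, C=23, tardiness=max(0,23-22)=1
  Job 5: p=8, d=23, C=31, tardiness=max(0,31-23)=8
  Job 6: p=3, d=30, C=34, tardiness=max(0,34-30)=4
Total tardiness = 13

13


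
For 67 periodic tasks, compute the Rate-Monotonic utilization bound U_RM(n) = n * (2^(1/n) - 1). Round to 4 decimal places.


Compute 2^(1/67) = 1.0103991798
Subtract 1: 1.0103991798 - 1 = 0.0103991798
Multiply by n: 67 * 0.0103991798 = 0.6967450466
Round to 4 dp: 0.6967

0.6967


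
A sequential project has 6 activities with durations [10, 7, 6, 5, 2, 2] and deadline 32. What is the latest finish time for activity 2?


LF(activity 2) = deadline - sum of successor durations
Successors: activities 3 through 6 with durations [6, 5, 2, 2]
Sum of successor durations = 15
LF = 32 - 15 = 17

17


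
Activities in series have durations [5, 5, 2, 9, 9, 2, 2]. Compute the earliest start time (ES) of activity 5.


Activity 5 starts after activities 1 through 4 complete.
Predecessor durations: [5, 5, 2, 9]
ES = 5 + 5 + 2 + 9 = 21

21


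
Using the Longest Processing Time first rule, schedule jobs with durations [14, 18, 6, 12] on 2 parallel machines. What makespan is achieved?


Sort jobs in decreasing order (LPT): [18, 14, 12, 6]
Assign each job to the least loaded machine:
  Machine 1: jobs [18, 6], load = 24
  Machine 2: jobs [14, 12], load = 26
Makespan = max load = 26

26


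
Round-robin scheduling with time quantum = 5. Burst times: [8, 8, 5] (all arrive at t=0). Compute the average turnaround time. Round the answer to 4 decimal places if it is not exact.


Time quantum = 5
Execution trace:
  J1 runs 5 units, time = 5
  J2 runs 5 units, time = 10
  J3 runs 5 units, time = 15
  J1 runs 3 units, time = 18
  J2 runs 3 units, time = 21
Finish times: [18, 21, 15]
Average turnaround = 54/3 = 18.0

18.0


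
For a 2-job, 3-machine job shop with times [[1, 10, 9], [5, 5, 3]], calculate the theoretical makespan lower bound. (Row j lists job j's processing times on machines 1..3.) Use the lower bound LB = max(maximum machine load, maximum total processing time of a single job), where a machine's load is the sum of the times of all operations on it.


Machine loads:
  Machine 1: 1 + 5 = 6
  Machine 2: 10 + 5 = 15
  Machine 3: 9 + 3 = 12
Max machine load = 15
Job totals:
  Job 1: 20
  Job 2: 13
Max job total = 20
Lower bound = max(15, 20) = 20

20


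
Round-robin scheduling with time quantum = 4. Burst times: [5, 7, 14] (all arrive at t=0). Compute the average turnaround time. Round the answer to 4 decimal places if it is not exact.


Time quantum = 4
Execution trace:
  J1 runs 4 units, time = 4
  J2 runs 4 units, time = 8
  J3 runs 4 units, time = 12
  J1 runs 1 units, time = 13
  J2 runs 3 units, time = 16
  J3 runs 4 units, time = 20
  J3 runs 4 units, time = 24
  J3 runs 2 units, time = 26
Finish times: [13, 16, 26]
Average turnaround = 55/3 = 18.3333

18.3333


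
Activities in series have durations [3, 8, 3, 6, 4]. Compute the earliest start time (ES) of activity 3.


Activity 3 starts after activities 1 through 2 complete.
Predecessor durations: [3, 8]
ES = 3 + 8 = 11

11


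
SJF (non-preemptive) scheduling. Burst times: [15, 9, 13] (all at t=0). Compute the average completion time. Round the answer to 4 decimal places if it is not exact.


SJF order (ascending): [9, 13, 15]
Completion times:
  Job 1: burst=9, C=9
  Job 2: burst=13, C=22
  Job 3: burst=15, C=37
Average completion = 68/3 = 22.6667

22.6667


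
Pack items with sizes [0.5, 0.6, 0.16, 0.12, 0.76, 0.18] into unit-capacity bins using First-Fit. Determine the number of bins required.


Place items sequentially using First-Fit:
  Item 0.5 -> new Bin 1
  Item 0.6 -> new Bin 2
  Item 0.16 -> Bin 1 (now 0.66)
  Item 0.12 -> Bin 1 (now 0.78)
  Item 0.76 -> new Bin 3
  Item 0.18 -> Bin 1 (now 0.96)
Total bins used = 3

3


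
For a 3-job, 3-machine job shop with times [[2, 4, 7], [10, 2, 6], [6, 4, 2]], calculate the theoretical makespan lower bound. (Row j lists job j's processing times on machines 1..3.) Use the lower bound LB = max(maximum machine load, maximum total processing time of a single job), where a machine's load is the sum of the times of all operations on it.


Machine loads:
  Machine 1: 2 + 10 + 6 = 18
  Machine 2: 4 + 2 + 4 = 10
  Machine 3: 7 + 6 + 2 = 15
Max machine load = 18
Job totals:
  Job 1: 13
  Job 2: 18
  Job 3: 12
Max job total = 18
Lower bound = max(18, 18) = 18

18


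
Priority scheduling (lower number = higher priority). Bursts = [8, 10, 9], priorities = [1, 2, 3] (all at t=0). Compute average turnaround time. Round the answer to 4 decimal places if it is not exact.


Sort by priority (ascending = highest first):
Order: [(1, 8), (2, 10), (3, 9)]
Completion times:
  Priority 1, burst=8, C=8
  Priority 2, burst=10, C=18
  Priority 3, burst=9, C=27
Average turnaround = 53/3 = 17.6667

17.6667


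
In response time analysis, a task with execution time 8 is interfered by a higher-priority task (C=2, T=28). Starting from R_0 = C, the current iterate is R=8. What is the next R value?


R_next = C + ceil(R_prev / T_hp) * C_hp
ceil(8 / 28) = ceil(0.2857) = 1
Interference = 1 * 2 = 2
R_next = 8 + 2 = 10

10


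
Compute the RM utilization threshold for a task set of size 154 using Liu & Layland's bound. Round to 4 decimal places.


Compute 2^(1/154) = 1.0045111002
Subtract 1: 1.0045111002 - 1 = 0.0045111002
Multiply by n: 154 * 0.0045111002 = 0.6947094308
Round to 4 dp: 0.6947

0.6947


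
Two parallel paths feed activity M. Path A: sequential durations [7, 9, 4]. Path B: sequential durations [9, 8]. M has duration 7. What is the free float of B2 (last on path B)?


ES(B2) = sum of predecessors on chain B = 9
EF(B2) = ES + duration = 9 + 8 = 17
Successor of B2 is M. ES(M) = max(sum(A), sum(B)) = max(20, 17) = 20
Free float = ES(successor) - EF(current) = 20 - 17 = 3

3


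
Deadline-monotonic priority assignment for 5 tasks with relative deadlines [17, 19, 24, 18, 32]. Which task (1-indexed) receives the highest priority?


Sort tasks by relative deadline (ascending):
  Task 1: deadline = 17
  Task 4: deadline = 18
  Task 2: deadline = 19
  Task 3: deadline = 24
  Task 5: deadline = 32
Priority order (highest first): [1, 4, 2, 3, 5]
Highest priority task = 1

1


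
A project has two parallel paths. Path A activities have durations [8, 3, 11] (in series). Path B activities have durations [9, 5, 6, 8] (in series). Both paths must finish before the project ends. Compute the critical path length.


Path A total = 8 + 3 + 11 = 22
Path B total = 9 + 5 + 6 + 8 = 28
Critical path = longest path = max(22, 28) = 28

28


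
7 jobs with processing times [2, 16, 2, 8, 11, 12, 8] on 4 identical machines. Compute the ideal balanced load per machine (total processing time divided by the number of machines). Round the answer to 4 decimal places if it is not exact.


Total processing time = 2 + 16 + 2 + 8 + 11 + 12 + 8 = 59
Number of machines = 4
Ideal balanced load = 59 / 4 = 14.75

14.75


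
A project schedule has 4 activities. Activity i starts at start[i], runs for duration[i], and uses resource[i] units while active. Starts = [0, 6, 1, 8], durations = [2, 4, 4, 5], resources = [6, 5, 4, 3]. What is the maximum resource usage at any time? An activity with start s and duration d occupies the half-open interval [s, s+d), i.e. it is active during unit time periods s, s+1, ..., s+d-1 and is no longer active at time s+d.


Each activity i is active on [start_i, start_i + duration_i).
Compute total resource usage per time slot:
  t=0: active resources = [6], total = 6
  t=1: active resources = [6, 4], total = 10
  t=2: active resources = [4], total = 4
  t=3: active resources = [4], total = 4
  t=4: active resources = [4], total = 4
  t=5: active resources = [], total = 0
  t=6: active resources = [5], total = 5
  t=7: active resources = [5], total = 5
  t=8: active resources = [5, 3], total = 8
  t=9: active resources = [5, 3], total = 8
  t=10: active resources = [3], total = 3
  t=11: active resources = [3], total = 3
  t=12: active resources = [3], total = 3
Peak resource demand = 10

10


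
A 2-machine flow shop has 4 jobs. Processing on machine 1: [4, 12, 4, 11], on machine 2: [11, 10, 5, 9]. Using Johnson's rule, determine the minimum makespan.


Apply Johnson's rule:
  Group 1 (a <= b): [(1, 4, 11), (3, 4, 5)]
  Group 2 (a > b): [(2, 12, 10), (4, 11, 9)]
Optimal job order: [1, 3, 2, 4]
Schedule:
  Job 1: M1 done at 4, M2 done at 15
  Job 3: M1 done at 8, M2 done at 20
  Job 2: M1 done at 20, M2 done at 30
  Job 4: M1 done at 31, M2 done at 40
Makespan = 40

40


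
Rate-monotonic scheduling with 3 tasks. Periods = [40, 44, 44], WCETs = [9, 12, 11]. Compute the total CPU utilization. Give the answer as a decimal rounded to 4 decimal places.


Compute individual utilizations (exact fractions):
  Task 1: C/T = 9/40 (approx. 0.225)
  Task 2: C/T = 12/44 = 3/11 (approx. 0.2727)
  Task 3: C/T = 11/44 = 1/4 (approx. 0.25)
Total utilization U = 9/40 + 3/11 + 1/4 = 329/440
Rounded to 4 decimal places: U = 0.7477
RM (Liu & Layland) bound for 3 tasks = 0.779763; compare with U = 329/440 (approx. 0.747727)
U <= bound, so schedulable by RM sufficient condition.

0.7477


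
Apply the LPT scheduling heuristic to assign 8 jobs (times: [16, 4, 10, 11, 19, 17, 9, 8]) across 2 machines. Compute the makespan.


Sort jobs in decreasing order (LPT): [19, 17, 16, 11, 10, 9, 8, 4]
Assign each job to the least loaded machine:
  Machine 1: jobs [19, 11, 10, 8], load = 48
  Machine 2: jobs [17, 16, 9, 4], load = 46
Makespan = max load = 48

48


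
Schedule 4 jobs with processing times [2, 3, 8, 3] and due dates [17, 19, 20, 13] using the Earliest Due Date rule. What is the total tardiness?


Sort by due date (EDD order): [(3, 13), (2, 17), (3, 19), (8, 20)]
Compute completion times and tardiness:
  Job 1: p=3, d=13, C=3, tardiness=max(0,3-13)=0
  Job 2: p=2, d=17, C=5, tardiness=max(0,5-17)=0
  Job 3: p=3, d=19, C=8, tardiness=max(0,8-19)=0
  Job 4: p=8, d=20, C=16, tardiness=max(0,16-20)=0
Total tardiness = 0

0


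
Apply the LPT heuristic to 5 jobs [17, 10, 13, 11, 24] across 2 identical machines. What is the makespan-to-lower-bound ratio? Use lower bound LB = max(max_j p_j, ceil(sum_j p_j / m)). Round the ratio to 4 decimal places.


LPT order: [24, 17, 13, 11, 10]
Machine loads after assignment: [35, 40]
LPT makespan = 40
Lower bound = max(max_job, ceil(total/2)) = max(24, 38) = 38
Ratio = 40 / 38 = 1.0526

1.0526


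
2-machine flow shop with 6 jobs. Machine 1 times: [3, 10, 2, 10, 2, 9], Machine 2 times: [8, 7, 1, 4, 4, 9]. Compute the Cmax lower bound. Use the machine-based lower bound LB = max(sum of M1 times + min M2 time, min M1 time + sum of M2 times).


LB1 = sum(M1 times) + min(M2 times) = 36 + 1 = 37
LB2 = min(M1 times) + sum(M2 times) = 2 + 33 = 35
Lower bound = max(LB1, LB2) = max(37, 35) = 37

37


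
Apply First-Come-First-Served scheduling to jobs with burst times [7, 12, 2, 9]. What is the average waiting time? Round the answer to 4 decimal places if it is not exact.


FCFS order (as given): [7, 12, 2, 9]
Waiting times:
  Job 1: wait = 0
  Job 2: wait = 7
  Job 3: wait = 19
  Job 4: wait = 21
Sum of waiting times = 47
Average waiting time = 47/4 = 11.75

11.75


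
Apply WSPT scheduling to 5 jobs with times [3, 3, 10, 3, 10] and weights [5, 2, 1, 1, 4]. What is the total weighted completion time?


Compute p/w ratios and sort ascending (WSPT): [(3, 5), (3, 2), (10, 4), (3, 1), (10, 1)]
Compute weighted completion times:
  Job (p=3,w=5): C=3, w*C=5*3=15
  Job (p=3,w=2): C=6, w*C=2*6=12
  Job (p=10,w=4): C=16, w*C=4*16=64
  Job (p=3,w=1): C=19, w*C=1*19=19
  Job (p=10,w=1): C=29, w*C=1*29=29
Total weighted completion time = 139

139


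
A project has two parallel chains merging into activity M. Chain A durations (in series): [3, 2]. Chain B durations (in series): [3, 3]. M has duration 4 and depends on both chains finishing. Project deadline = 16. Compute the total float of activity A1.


Forward pass: ES(A1) = sum of predecessors on chain A = 0
EF = ES + duration = 0 + 3 = 3
Backward pass: LF(M) = deadline = 16; LS(M) = 16 - 4 = 12
LF(A1) = LS(M) - sum(successors on chain A) = 12 - 2 = 10
LS = LF - duration = 10 - 3 = 7
Total float = LS - ES = 7 - 0 = 7

7


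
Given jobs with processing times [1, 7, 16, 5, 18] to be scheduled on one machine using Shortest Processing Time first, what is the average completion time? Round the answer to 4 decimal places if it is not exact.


Sort jobs by processing time (SPT order): [1, 5, 7, 16, 18]
Compute completion times sequentially:
  Job 1: processing = 1, completes at 1
  Job 2: processing = 5, completes at 6
  Job 3: processing = 7, completes at 13
  Job 4: processing = 16, completes at 29
  Job 5: processing = 18, completes at 47
Sum of completion times = 96
Average completion time = 96/5 = 19.2

19.2


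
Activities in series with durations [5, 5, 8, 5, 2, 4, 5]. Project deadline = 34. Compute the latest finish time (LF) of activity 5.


LF(activity 5) = deadline - sum of successor durations
Successors: activities 6 through 7 with durations [4, 5]
Sum of successor durations = 9
LF = 34 - 9 = 25

25


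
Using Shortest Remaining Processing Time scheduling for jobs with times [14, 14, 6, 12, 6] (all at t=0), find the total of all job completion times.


Since all jobs arrive at t=0, SRPT equals SPT ordering.
SPT order: [6, 6, 12, 14, 14]
Completion times:
  Job 1: p=6, C=6
  Job 2: p=6, C=12
  Job 3: p=12, C=24
  Job 4: p=14, C=38
  Job 5: p=14, C=52
Total completion time = 6 + 12 + 24 + 38 + 52 = 132

132


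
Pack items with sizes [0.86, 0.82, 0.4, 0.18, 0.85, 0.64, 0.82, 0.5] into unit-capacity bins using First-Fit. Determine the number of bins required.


Place items sequentially using First-Fit:
  Item 0.86 -> new Bin 1
  Item 0.82 -> new Bin 2
  Item 0.4 -> new Bin 3
  Item 0.18 -> Bin 2 (now 1.0)
  Item 0.85 -> new Bin 4
  Item 0.64 -> new Bin 5
  Item 0.82 -> new Bin 6
  Item 0.5 -> Bin 3 (now 0.9)
Total bins used = 6

6


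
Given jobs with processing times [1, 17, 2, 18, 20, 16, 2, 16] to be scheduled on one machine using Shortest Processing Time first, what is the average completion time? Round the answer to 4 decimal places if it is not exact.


Sort jobs by processing time (SPT order): [1, 2, 2, 16, 16, 17, 18, 20]
Compute completion times sequentially:
  Job 1: processing = 1, completes at 1
  Job 2: processing = 2, completes at 3
  Job 3: processing = 2, completes at 5
  Job 4: processing = 16, completes at 21
  Job 5: processing = 16, completes at 37
  Job 6: processing = 17, completes at 54
  Job 7: processing = 18, completes at 72
  Job 8: processing = 20, completes at 92
Sum of completion times = 285
Average completion time = 285/8 = 35.625

35.625


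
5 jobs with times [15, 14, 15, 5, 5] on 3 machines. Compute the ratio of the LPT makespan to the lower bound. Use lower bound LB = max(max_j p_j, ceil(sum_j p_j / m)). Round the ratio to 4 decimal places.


LPT order: [15, 15, 14, 5, 5]
Machine loads after assignment: [20, 15, 19]
LPT makespan = 20
Lower bound = max(max_job, ceil(total/3)) = max(15, 18) = 18
Ratio = 20 / 18 = 1.1111

1.1111


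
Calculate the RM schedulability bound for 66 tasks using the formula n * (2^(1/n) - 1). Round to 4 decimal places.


Compute 2^(1/66) = 1.0105575720
Subtract 1: 1.0105575720 - 1 = 0.0105575720
Multiply by n: 66 * 0.0105575720 = 0.6967997520
Round to 4 dp: 0.6968

0.6968


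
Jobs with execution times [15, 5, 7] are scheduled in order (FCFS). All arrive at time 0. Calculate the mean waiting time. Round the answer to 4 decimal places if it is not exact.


FCFS order (as given): [15, 5, 7]
Waiting times:
  Job 1: wait = 0
  Job 2: wait = 15
  Job 3: wait = 20
Sum of waiting times = 35
Average waiting time = 35/3 = 11.6667

11.6667


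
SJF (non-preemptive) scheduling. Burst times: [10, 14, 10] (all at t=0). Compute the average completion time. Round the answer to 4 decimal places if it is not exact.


SJF order (ascending): [10, 10, 14]
Completion times:
  Job 1: burst=10, C=10
  Job 2: burst=10, C=20
  Job 3: burst=14, C=34
Average completion = 64/3 = 21.3333

21.3333


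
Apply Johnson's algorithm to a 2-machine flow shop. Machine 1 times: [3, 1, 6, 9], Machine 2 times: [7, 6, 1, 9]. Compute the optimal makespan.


Apply Johnson's rule:
  Group 1 (a <= b): [(2, 1, 6), (1, 3, 7), (4, 9, 9)]
  Group 2 (a > b): [(3, 6, 1)]
Optimal job order: [2, 1, 4, 3]
Schedule:
  Job 2: M1 done at 1, M2 done at 7
  Job 1: M1 done at 4, M2 done at 14
  Job 4: M1 done at 13, M2 done at 23
  Job 3: M1 done at 19, M2 done at 24
Makespan = 24

24


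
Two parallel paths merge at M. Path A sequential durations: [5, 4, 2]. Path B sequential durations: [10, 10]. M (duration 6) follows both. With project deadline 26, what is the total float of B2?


Forward pass: ES(B2) = sum of predecessors on chain B = 10
EF = ES + duration = 10 + 10 = 20
Backward pass: LF(M) = deadline = 26; LS(M) = 26 - 6 = 20
LF(B2) = LS(M) - sum(successors on chain B) = 20 - 0 = 20
LS = LF - duration = 20 - 10 = 10
Total float = LS - ES = 10 - 10 = 0

0


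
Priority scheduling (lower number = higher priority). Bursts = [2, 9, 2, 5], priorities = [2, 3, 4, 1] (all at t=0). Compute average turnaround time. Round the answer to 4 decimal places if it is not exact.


Sort by priority (ascending = highest first):
Order: [(1, 5), (2, 2), (3, 9), (4, 2)]
Completion times:
  Priority 1, burst=5, C=5
  Priority 2, burst=2, C=7
  Priority 3, burst=9, C=16
  Priority 4, burst=2, C=18
Average turnaround = 46/4 = 11.5

11.5


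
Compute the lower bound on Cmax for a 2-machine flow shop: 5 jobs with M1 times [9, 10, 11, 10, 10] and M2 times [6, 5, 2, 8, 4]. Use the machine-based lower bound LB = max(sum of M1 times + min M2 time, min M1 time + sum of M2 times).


LB1 = sum(M1 times) + min(M2 times) = 50 + 2 = 52
LB2 = min(M1 times) + sum(M2 times) = 9 + 25 = 34
Lower bound = max(LB1, LB2) = max(52, 34) = 52

52


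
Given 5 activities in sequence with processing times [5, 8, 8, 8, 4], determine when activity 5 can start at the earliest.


Activity 5 starts after activities 1 through 4 complete.
Predecessor durations: [5, 8, 8, 8]
ES = 5 + 8 + 8 + 8 = 29

29


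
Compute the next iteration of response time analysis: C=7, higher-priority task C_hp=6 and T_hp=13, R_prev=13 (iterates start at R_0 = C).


R_next = C + ceil(R_prev / T_hp) * C_hp
ceil(13 / 13) = ceil(1.0) = 1
Interference = 1 * 6 = 6
R_next = 7 + 6 = 13
R_next = R_prev, so the iteration has converged (response time = 13).

13


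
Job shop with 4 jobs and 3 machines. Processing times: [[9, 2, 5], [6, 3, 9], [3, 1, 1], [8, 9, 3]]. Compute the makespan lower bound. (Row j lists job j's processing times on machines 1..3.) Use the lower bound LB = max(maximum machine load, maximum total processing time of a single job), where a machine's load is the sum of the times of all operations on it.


Machine loads:
  Machine 1: 9 + 6 + 3 + 8 = 26
  Machine 2: 2 + 3 + 1 + 9 = 15
  Machine 3: 5 + 9 + 1 + 3 = 18
Max machine load = 26
Job totals:
  Job 1: 16
  Job 2: 18
  Job 3: 5
  Job 4: 20
Max job total = 20
Lower bound = max(26, 20) = 26

26


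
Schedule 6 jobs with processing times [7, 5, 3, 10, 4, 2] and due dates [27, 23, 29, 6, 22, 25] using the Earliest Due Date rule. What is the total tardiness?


Sort by due date (EDD order): [(10, 6), (4, 22), (5, 23), (2, 25), (7, 27), (3, 29)]
Compute completion times and tardiness:
  Job 1: p=10, d=6, C=10, tardiness=max(0,10-6)=4
  Job 2: p=4, d=22, C=14, tardiness=max(0,14-22)=0
  Job 3: p=5, d=23, C=19, tardiness=max(0,19-23)=0
  Job 4: p=2, d=25, C=21, tardiness=max(0,21-25)=0
  Job 5: p=7, d=27, C=28, tardiness=max(0,28-27)=1
  Job 6: p=3, d=29, C=31, tardiness=max(0,31-29)=2
Total tardiness = 7

7


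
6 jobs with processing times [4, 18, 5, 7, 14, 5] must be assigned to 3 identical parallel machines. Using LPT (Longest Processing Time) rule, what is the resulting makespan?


Sort jobs in decreasing order (LPT): [18, 14, 7, 5, 5, 4]
Assign each job to the least loaded machine:
  Machine 1: jobs [18], load = 18
  Machine 2: jobs [14, 4], load = 18
  Machine 3: jobs [7, 5, 5], load = 17
Makespan = max load = 18

18


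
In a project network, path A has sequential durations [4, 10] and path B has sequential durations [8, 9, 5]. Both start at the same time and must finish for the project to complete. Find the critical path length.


Path A total = 4 + 10 = 14
Path B total = 8 + 9 + 5 = 22
Critical path = longest path = max(14, 22) = 22

22


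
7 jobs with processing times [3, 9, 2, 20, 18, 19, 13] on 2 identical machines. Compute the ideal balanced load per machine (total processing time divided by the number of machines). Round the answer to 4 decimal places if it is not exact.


Total processing time = 3 + 9 + 2 + 20 + 18 + 19 + 13 = 84
Number of machines = 2
Ideal balanced load = 84 / 2 = 42.0

42.0


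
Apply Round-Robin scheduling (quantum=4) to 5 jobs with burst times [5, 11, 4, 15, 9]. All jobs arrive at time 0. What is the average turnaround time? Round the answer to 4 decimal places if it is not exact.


Time quantum = 4
Execution trace:
  J1 runs 4 units, time = 4
  J2 runs 4 units, time = 8
  J3 runs 4 units, time = 12
  J4 runs 4 units, time = 16
  J5 runs 4 units, time = 20
  J1 runs 1 units, time = 21
  J2 runs 4 units, time = 25
  J4 runs 4 units, time = 29
  J5 runs 4 units, time = 33
  J2 runs 3 units, time = 36
  J4 runs 4 units, time = 40
  J5 runs 1 units, time = 41
  J4 runs 3 units, time = 44
Finish times: [21, 36, 12, 44, 41]
Average turnaround = 154/5 = 30.8

30.8


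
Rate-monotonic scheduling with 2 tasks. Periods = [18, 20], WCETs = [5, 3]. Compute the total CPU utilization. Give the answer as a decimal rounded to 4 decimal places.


Compute individual utilizations (exact fractions):
  Task 1: C/T = 5/18 (approx. 0.2778)
  Task 2: C/T = 3/20 (approx. 0.15)
Total utilization U = 5/18 + 3/20 = 77/180
Rounded to 4 decimal places: U = 0.4278
RM (Liu & Layland) bound for 2 tasks = 0.828427; compare with U = 77/180 (approx. 0.427778)
U <= bound, so schedulable by RM sufficient condition.

0.4278


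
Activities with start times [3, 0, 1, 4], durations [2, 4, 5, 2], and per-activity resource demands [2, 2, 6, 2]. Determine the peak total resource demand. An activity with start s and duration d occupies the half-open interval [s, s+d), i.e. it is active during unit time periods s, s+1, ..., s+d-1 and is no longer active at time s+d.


Each activity i is active on [start_i, start_i + duration_i).
Compute total resource usage per time slot:
  t=0: active resources = [2], total = 2
  t=1: active resources = [2, 6], total = 8
  t=2: active resources = [2, 6], total = 8
  t=3: active resources = [2, 2, 6], total = 10
  t=4: active resources = [2, 6, 2], total = 10
  t=5: active resources = [6, 2], total = 8
Peak resource demand = 10

10


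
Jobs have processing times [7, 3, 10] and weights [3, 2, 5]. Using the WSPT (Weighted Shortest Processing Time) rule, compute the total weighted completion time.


Compute p/w ratios and sort ascending (WSPT): [(3, 2), (10, 5), (7, 3)]
Compute weighted completion times:
  Job (p=3,w=2): C=3, w*C=2*3=6
  Job (p=10,w=5): C=13, w*C=5*13=65
  Job (p=7,w=3): C=20, w*C=3*20=60
Total weighted completion time = 131

131


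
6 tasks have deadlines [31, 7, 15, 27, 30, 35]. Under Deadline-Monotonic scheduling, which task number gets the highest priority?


Sort tasks by relative deadline (ascending):
  Task 2: deadline = 7
  Task 3: deadline = 15
  Task 4: deadline = 27
  Task 5: deadline = 30
  Task 1: deadline = 31
  Task 6: deadline = 35
Priority order (highest first): [2, 3, 4, 5, 1, 6]
Highest priority task = 2

2


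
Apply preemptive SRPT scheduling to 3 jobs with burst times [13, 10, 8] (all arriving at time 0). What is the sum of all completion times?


Since all jobs arrive at t=0, SRPT equals SPT ordering.
SPT order: [8, 10, 13]
Completion times:
  Job 1: p=8, C=8
  Job 2: p=10, C=18
  Job 3: p=13, C=31
Total completion time = 8 + 18 + 31 = 57

57


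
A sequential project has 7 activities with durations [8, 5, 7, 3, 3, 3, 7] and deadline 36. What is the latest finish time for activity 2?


LF(activity 2) = deadline - sum of successor durations
Successors: activities 3 through 7 with durations [7, 3, 3, 3, 7]
Sum of successor durations = 23
LF = 36 - 23 = 13

13


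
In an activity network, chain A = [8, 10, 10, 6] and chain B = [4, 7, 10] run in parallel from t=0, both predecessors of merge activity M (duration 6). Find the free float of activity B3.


ES(B3) = sum of predecessors on chain B = 11
EF(B3) = ES + duration = 11 + 10 = 21
Successor of B3 is M. ES(M) = max(sum(A), sum(B)) = max(34, 21) = 34
Free float = ES(successor) - EF(current) = 34 - 21 = 13

13


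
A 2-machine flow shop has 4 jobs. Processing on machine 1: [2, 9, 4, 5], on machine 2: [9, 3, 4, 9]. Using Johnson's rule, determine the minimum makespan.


Apply Johnson's rule:
  Group 1 (a <= b): [(1, 2, 9), (3, 4, 4), (4, 5, 9)]
  Group 2 (a > b): [(2, 9, 3)]
Optimal job order: [1, 3, 4, 2]
Schedule:
  Job 1: M1 done at 2, M2 done at 11
  Job 3: M1 done at 6, M2 done at 15
  Job 4: M1 done at 11, M2 done at 24
  Job 2: M1 done at 20, M2 done at 27
Makespan = 27

27


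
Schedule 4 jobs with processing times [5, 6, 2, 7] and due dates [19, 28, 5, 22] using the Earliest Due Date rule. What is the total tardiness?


Sort by due date (EDD order): [(2, 5), (5, 19), (7, 22), (6, 28)]
Compute completion times and tardiness:
  Job 1: p=2, d=5, C=2, tardiness=max(0,2-5)=0
  Job 2: p=5, d=19, C=7, tardiness=max(0,7-19)=0
  Job 3: p=7, d=22, C=14, tardiness=max(0,14-22)=0
  Job 4: p=6, d=28, C=20, tardiness=max(0,20-28)=0
Total tardiness = 0

0


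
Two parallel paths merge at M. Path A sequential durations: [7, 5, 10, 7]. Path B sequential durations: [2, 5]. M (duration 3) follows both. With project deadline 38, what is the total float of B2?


Forward pass: ES(B2) = sum of predecessors on chain B = 2
EF = ES + duration = 2 + 5 = 7
Backward pass: LF(M) = deadline = 38; LS(M) = 38 - 3 = 35
LF(B2) = LS(M) - sum(successors on chain B) = 35 - 0 = 35
LS = LF - duration = 35 - 5 = 30
Total float = LS - ES = 30 - 2 = 28

28


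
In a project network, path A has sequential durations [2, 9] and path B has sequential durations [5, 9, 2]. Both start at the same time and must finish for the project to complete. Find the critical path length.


Path A total = 2 + 9 = 11
Path B total = 5 + 9 + 2 = 16
Critical path = longest path = max(11, 16) = 16

16


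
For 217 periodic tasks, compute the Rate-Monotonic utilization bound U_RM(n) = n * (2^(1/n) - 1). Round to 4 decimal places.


Compute 2^(1/217) = 1.0031993336
Subtract 1: 1.0031993336 - 1 = 0.0031993336
Multiply by n: 217 * 0.0031993336 = 0.6942553912
Round to 4 dp: 0.6943

0.6943


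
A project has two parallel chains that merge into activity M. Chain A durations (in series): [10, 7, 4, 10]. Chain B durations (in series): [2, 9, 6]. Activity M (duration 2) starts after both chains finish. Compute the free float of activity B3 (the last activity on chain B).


ES(B3) = sum of predecessors on chain B = 11
EF(B3) = ES + duration = 11 + 6 = 17
Successor of B3 is M. ES(M) = max(sum(A), sum(B)) = max(31, 17) = 31
Free float = ES(successor) - EF(current) = 31 - 17 = 14

14


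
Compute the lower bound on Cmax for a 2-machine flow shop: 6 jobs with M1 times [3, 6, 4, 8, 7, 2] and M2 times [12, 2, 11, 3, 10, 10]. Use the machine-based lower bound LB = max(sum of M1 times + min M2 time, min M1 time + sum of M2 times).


LB1 = sum(M1 times) + min(M2 times) = 30 + 2 = 32
LB2 = min(M1 times) + sum(M2 times) = 2 + 48 = 50
Lower bound = max(LB1, LB2) = max(32, 50) = 50

50


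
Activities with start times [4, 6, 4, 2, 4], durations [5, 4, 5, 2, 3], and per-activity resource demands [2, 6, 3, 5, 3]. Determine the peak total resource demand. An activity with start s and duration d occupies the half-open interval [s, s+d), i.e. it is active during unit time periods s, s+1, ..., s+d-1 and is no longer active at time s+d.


Each activity i is active on [start_i, start_i + duration_i).
Compute total resource usage per time slot:
  t=0: active resources = [], total = 0
  t=1: active resources = [], total = 0
  t=2: active resources = [5], total = 5
  t=3: active resources = [5], total = 5
  t=4: active resources = [2, 3, 3], total = 8
  t=5: active resources = [2, 3, 3], total = 8
  t=6: active resources = [2, 6, 3, 3], total = 14
  t=7: active resources = [2, 6, 3], total = 11
  t=8: active resources = [2, 6, 3], total = 11
  t=9: active resources = [6], total = 6
Peak resource demand = 14

14


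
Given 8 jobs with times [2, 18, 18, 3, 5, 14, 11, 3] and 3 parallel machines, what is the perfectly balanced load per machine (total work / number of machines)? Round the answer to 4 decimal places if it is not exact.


Total processing time = 2 + 18 + 18 + 3 + 5 + 14 + 11 + 3 = 74
Number of machines = 3
Ideal balanced load = 74 / 3 = 24.6667

24.6667


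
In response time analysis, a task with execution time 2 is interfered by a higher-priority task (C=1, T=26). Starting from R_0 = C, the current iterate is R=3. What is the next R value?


R_next = C + ceil(R_prev / T_hp) * C_hp
ceil(3 / 26) = ceil(0.1154) = 1
Interference = 1 * 1 = 1
R_next = 2 + 1 = 3
R_next = R_prev, so the iteration has converged (response time = 3).

3


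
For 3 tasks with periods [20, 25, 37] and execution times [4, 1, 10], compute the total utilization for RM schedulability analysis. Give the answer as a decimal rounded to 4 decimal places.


Compute individual utilizations (exact fractions):
  Task 1: C/T = 4/20 = 1/5 (approx. 0.2)
  Task 2: C/T = 1/25 (approx. 0.04)
  Task 3: C/T = 10/37 (approx. 0.2703)
Total utilization U = 1/5 + 1/25 + 10/37 = 472/925
Rounded to 4 decimal places: U = 0.5103
RM (Liu & Layland) bound for 3 tasks = 0.779763; compare with U = 472/925 (approx. 0.510270)
U <= bound, so schedulable by RM sufficient condition.

0.5103


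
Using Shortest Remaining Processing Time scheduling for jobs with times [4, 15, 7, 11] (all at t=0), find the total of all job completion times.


Since all jobs arrive at t=0, SRPT equals SPT ordering.
SPT order: [4, 7, 11, 15]
Completion times:
  Job 1: p=4, C=4
  Job 2: p=7, C=11
  Job 3: p=11, C=22
  Job 4: p=15, C=37
Total completion time = 4 + 11 + 22 + 37 = 74

74


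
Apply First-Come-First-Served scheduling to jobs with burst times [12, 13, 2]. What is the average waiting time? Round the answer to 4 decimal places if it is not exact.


FCFS order (as given): [12, 13, 2]
Waiting times:
  Job 1: wait = 0
  Job 2: wait = 12
  Job 3: wait = 25
Sum of waiting times = 37
Average waiting time = 37/3 = 12.3333

12.3333


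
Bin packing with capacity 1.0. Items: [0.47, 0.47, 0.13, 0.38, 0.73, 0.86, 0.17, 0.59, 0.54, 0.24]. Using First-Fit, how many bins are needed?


Place items sequentially using First-Fit:
  Item 0.47 -> new Bin 1
  Item 0.47 -> Bin 1 (now 0.94)
  Item 0.13 -> new Bin 2
  Item 0.38 -> Bin 2 (now 0.51)
  Item 0.73 -> new Bin 3
  Item 0.86 -> new Bin 4
  Item 0.17 -> Bin 2 (now 0.68)
  Item 0.59 -> new Bin 5
  Item 0.54 -> new Bin 6
  Item 0.24 -> Bin 2 (now 0.92)
Total bins used = 6

6


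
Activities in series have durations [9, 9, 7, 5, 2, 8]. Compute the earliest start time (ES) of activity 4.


Activity 4 starts after activities 1 through 3 complete.
Predecessor durations: [9, 9, 7]
ES = 9 + 9 + 7 = 25

25


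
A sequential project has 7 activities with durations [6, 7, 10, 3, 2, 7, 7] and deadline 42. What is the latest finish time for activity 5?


LF(activity 5) = deadline - sum of successor durations
Successors: activities 6 through 7 with durations [7, 7]
Sum of successor durations = 14
LF = 42 - 14 = 28

28


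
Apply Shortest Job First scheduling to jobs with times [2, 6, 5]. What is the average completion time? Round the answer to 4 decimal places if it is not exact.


SJF order (ascending): [2, 5, 6]
Completion times:
  Job 1: burst=2, C=2
  Job 2: burst=5, C=7
  Job 3: burst=6, C=13
Average completion = 22/3 = 7.3333

7.3333


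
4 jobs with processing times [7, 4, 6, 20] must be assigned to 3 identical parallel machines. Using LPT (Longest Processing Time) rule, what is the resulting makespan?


Sort jobs in decreasing order (LPT): [20, 7, 6, 4]
Assign each job to the least loaded machine:
  Machine 1: jobs [20], load = 20
  Machine 2: jobs [7], load = 7
  Machine 3: jobs [6, 4], load = 10
Makespan = max load = 20

20


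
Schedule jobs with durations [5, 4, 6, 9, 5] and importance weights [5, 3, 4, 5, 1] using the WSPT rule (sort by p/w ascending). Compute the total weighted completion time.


Compute p/w ratios and sort ascending (WSPT): [(5, 5), (4, 3), (6, 4), (9, 5), (5, 1)]
Compute weighted completion times:
  Job (p=5,w=5): C=5, w*C=5*5=25
  Job (p=4,w=3): C=9, w*C=3*9=27
  Job (p=6,w=4): C=15, w*C=4*15=60
  Job (p=9,w=5): C=24, w*C=5*24=120
  Job (p=5,w=1): C=29, w*C=1*29=29
Total weighted completion time = 261

261


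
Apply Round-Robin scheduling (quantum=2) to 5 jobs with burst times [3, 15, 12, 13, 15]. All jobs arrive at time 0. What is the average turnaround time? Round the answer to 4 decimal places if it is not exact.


Time quantum = 2
Execution trace:
  J1 runs 2 units, time = 2
  J2 runs 2 units, time = 4
  J3 runs 2 units, time = 6
  J4 runs 2 units, time = 8
  J5 runs 2 units, time = 10
  J1 runs 1 units, time = 11
  J2 runs 2 units, time = 13
  J3 runs 2 units, time = 15
  J4 runs 2 units, time = 17
  J5 runs 2 units, time = 19
  J2 runs 2 units, time = 21
  J3 runs 2 units, time = 23
  J4 runs 2 units, time = 25
  J5 runs 2 units, time = 27
  J2 runs 2 units, time = 29
  J3 runs 2 units, time = 31
  J4 runs 2 units, time = 33
  J5 runs 2 units, time = 35
  J2 runs 2 units, time = 37
  J3 runs 2 units, time = 39
  J4 runs 2 units, time = 41
  J5 runs 2 units, time = 43
  J2 runs 2 units, time = 45
  J3 runs 2 units, time = 47
  J4 runs 2 units, time = 49
  J5 runs 2 units, time = 51
  J2 runs 2 units, time = 53
  J4 runs 1 units, time = 54
  J5 runs 2 units, time = 56
  J2 runs 1 units, time = 57
  J5 runs 1 units, time = 58
Finish times: [11, 57, 47, 54, 58]
Average turnaround = 227/5 = 45.4

45.4


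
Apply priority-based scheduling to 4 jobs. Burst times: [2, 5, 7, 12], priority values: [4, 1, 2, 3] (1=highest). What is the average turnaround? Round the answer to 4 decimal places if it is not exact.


Sort by priority (ascending = highest first):
Order: [(1, 5), (2, 7), (3, 12), (4, 2)]
Completion times:
  Priority 1, burst=5, C=5
  Priority 2, burst=7, C=12
  Priority 3, burst=12, C=24
  Priority 4, burst=2, C=26
Average turnaround = 67/4 = 16.75

16.75


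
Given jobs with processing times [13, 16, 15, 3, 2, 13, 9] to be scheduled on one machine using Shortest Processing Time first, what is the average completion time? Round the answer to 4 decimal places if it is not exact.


Sort jobs by processing time (SPT order): [2, 3, 9, 13, 13, 15, 16]
Compute completion times sequentially:
  Job 1: processing = 2, completes at 2
  Job 2: processing = 3, completes at 5
  Job 3: processing = 9, completes at 14
  Job 4: processing = 13, completes at 27
  Job 5: processing = 13, completes at 40
  Job 6: processing = 15, completes at 55
  Job 7: processing = 16, completes at 71
Sum of completion times = 214
Average completion time = 214/7 = 30.5714

30.5714


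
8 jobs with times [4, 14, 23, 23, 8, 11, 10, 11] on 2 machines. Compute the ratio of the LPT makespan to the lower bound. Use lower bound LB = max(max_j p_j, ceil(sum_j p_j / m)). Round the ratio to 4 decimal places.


LPT order: [23, 23, 14, 11, 11, 10, 8, 4]
Machine loads after assignment: [51, 53]
LPT makespan = 53
Lower bound = max(max_job, ceil(total/2)) = max(23, 52) = 52
Ratio = 53 / 52 = 1.0192

1.0192


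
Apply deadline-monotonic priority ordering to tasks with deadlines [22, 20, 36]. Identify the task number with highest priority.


Sort tasks by relative deadline (ascending):
  Task 2: deadline = 20
  Task 1: deadline = 22
  Task 3: deadline = 36
Priority order (highest first): [2, 1, 3]
Highest priority task = 2

2


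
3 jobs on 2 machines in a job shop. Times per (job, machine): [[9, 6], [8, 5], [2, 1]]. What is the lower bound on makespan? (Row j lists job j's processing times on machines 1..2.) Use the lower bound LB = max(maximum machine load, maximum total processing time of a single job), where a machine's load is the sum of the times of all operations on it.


Machine loads:
  Machine 1: 9 + 8 + 2 = 19
  Machine 2: 6 + 5 + 1 = 12
Max machine load = 19
Job totals:
  Job 1: 15
  Job 2: 13
  Job 3: 3
Max job total = 15
Lower bound = max(19, 15) = 19

19


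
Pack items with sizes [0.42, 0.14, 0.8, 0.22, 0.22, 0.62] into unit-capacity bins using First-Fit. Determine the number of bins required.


Place items sequentially using First-Fit:
  Item 0.42 -> new Bin 1
  Item 0.14 -> Bin 1 (now 0.56)
  Item 0.8 -> new Bin 2
  Item 0.22 -> Bin 1 (now 0.78)
  Item 0.22 -> Bin 1 (now 1.0)
  Item 0.62 -> new Bin 3
Total bins used = 3

3
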